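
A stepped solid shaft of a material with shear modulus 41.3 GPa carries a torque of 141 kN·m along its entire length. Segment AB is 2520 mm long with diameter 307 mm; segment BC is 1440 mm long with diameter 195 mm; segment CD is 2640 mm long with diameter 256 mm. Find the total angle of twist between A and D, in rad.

J_AB = π(0.307)⁴/32 = 8.72×10^-4 m⁴; J_BC = π(0.195)⁴/32 = 1.42×10^-4 m⁴; J_CD = π(0.256)⁴/32 = 4.22×10^-4 m⁴.
θ = (T/G)·Σ L_i/J_i = (141000/41.3×10⁹)·(2.52/8.72×10^-4 + 1.44/1.42×10^-4 + 2.64/4.22×10^-4) = 0.06587 rad.

0.0659 rad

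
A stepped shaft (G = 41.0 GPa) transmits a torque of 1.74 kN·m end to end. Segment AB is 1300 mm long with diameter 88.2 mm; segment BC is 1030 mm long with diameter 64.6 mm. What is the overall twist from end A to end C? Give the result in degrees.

2.00°

J_AB = π(0.0882)⁴/32 = 5.94×10^-6 m⁴; J_BC = π(0.0646)⁴/32 = 1.71×10^-6 m⁴.
θ = (T/G)·Σ L_i/J_i = (1740/41.0×10⁹)·(1.30/5.94×10^-6 + 1.03/1.71×10^-6) = 0.03485 rad.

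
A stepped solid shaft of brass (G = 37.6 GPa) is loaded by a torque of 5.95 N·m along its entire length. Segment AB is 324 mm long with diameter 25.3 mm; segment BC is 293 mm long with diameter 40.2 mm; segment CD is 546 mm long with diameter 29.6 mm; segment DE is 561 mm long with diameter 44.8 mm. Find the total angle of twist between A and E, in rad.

0.00283 rad

J_AB = π(0.0253)⁴/32 = 4.02×10^-8 m⁴; J_BC = π(0.0402)⁴/32 = 2.56×10^-7 m⁴; J_CD = π(0.0296)⁴/32 = 7.54×10^-8 m⁴; J_DE = π(0.0448)⁴/32 = 3.95×10^-7 m⁴.
θ = (T/G)·Σ L_i/J_i = (5.950/37.6×10⁹)·(0.324/4.02×10^-8 + 0.293/2.56×10^-7 + 0.546/7.54×10^-8 + 0.561/3.95×10^-7) = 2.826×10^-3 rad.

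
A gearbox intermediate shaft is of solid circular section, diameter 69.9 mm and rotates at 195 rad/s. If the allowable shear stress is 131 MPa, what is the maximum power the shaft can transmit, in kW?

J = πd⁴/32 = π(0.0699)⁴/32 = 2.344×10^-6 m⁴.
T_max = τ_allow·J/r = 1.31×10^8 × 2.344×10^-6 / 0.0350 = 8785 N·m.
ω = 195 rad/s, so P_max = T_max·ω = 1.713×10^6 W.

1710 kW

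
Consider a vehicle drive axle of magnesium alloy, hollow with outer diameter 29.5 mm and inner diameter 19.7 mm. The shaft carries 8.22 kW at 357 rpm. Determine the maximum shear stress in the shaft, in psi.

ω = 2π·357/60 = 37.38 rad/s, so T = P/ω = 8.22×10³ / 37.38 = 219.9 N·m.
J = π(d_o⁴ − d_i⁴)/32 = π(0.0295⁴ − 0.0197⁴)/32 = 5.956×10^-8 m⁴.
τ_max = T·r/J = 219.9 × 0.0147 / 5.956×10^-8 = 5.445×10^7 Pa.

7900 psi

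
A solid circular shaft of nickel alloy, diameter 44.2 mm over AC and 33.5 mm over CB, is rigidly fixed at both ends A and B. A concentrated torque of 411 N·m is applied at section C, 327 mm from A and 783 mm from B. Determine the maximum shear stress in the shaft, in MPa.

Compatibility: T_A·a/J_AC = T_B·b/J_CB with T_A + T_B = T₀.
J_AC = 3.75×10^-7 m⁴, J_CB = 1.24×10^-7 m⁴, so T_A = T₀·(J_AC/a)/((J_AC/a)+(J_CB/b)) = 361.2 N·m, T_B = 49.78 N·m.
τ in each portion: τ_AC = 2.13×10^7 Pa, τ_CB = 6.74×10^6 Pa; maximum is in AC.
τ_max = T_AC·r/J = 361.2·0.0221/3.75×10^-7 = 2.130×10^7 Pa.

21.3 MPa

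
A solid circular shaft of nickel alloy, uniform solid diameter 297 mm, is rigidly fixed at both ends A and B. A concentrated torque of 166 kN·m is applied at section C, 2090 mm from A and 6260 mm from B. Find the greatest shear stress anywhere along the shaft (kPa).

24200 kPa

With uniform GJ and both ends fixed, compatibility θ_AC = θ_CB gives T_A·a = T_B·b, together with T_A + T_B = T₀.
T_A = T₀·b/(a+b) = 166000·6260/8350 = 124500 N·m; T_B = 41550 N·m.
τ in each portion: τ_AC = 2.42×10^7 Pa, τ_CB = 8.08×10^6 Pa; maximum is in AC.
τ_max = T_AC·r/J = 124500·0.148/7.64×10^-4 = 2.419×10^7 Pa.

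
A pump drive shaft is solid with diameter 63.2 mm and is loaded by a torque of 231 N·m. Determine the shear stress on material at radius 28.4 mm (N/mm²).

4.19 N/mm²

J = πd⁴/32 = π(0.0632)⁴/32 = 1.566×10^-6 m⁴.
Shear stress varies linearly with radius: τ = T·r/J = 231.0 × 0.0284 / 1.566×10^-6 = 4.189×10^6 Pa.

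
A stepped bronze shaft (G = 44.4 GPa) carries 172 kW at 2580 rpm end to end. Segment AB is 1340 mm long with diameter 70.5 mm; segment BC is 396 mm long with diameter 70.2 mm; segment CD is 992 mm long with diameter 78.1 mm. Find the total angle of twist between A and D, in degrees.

ω = 2π·2580/60 = 270.2 rad/s, so T = P/ω = 172×10³ / 270.2 = 636.6 N·m.
J_AB = π(0.0705)⁴/32 = 2.43×10^-6 m⁴; J_BC = π(0.0702)⁴/32 = 2.38×10^-6 m⁴; J_CD = π(0.0781)⁴/32 = 3.65×10^-6 m⁴.
θ = (T/G)·Σ L_i/J_i = (636.6/44.4×10⁹)·(1.34/2.43×10^-6 + 0.396/2.38×10^-6 + 0.992/3.65×10^-6) = 0.01420 rad.

0.813°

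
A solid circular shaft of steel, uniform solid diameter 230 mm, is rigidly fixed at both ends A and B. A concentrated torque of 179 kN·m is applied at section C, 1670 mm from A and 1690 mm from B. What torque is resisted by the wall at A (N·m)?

90000 N·m

With uniform GJ and both ends fixed, compatibility θ_AC = θ_CB gives T_A·a = T_B·b, together with T_A + T_B = T₀.
T_A = T₀·b/(a+b) = 179000·1690/3360 = 90030 N·m; T_B = 88970 N·m.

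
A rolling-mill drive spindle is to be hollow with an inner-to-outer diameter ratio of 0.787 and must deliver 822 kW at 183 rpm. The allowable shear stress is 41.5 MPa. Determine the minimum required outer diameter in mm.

ω = 2π·183/60 = 19.16 rad/s, so T = P/ω = 822×10³ / 19.16 = 42890 N·m.
For a hollow shaft with d_i/d_o = 0.787: τ_max = 16T/(π d_o³ (1−k⁴)), so d_o = [16T/(π τ_allow (1−k⁴))]^(1/3) = [16·42890/(π·4.15×10^7·0.6164)]^(1/3) = 0.2044 m.

204 mm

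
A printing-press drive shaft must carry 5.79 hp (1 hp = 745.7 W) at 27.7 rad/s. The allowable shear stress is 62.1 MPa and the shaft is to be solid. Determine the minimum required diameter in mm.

ω = 27.7 rad/s, so T = P/ω = 5.79×745.7 / 27.70 = 155.9 N·m.
For a solid shaft τ_max = 16T/(πd³), so d = (16T/(π τ_allow))^(1/3) = (16·155.9/(π·6.21×10^7))^(1/3) = 0.02338 m.

23.4 mm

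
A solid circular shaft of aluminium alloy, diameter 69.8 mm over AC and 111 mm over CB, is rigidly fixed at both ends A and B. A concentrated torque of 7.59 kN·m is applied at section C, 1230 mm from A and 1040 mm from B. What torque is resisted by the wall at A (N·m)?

Compatibility: T_A·a/J_AC = T_B·b/J_CB with T_A + T_B = T₀.
J_AC = 2.33×10^-6 m⁴, J_CB = 1.49×10^-5 m⁴, so T_A = T₀·(J_AC/a)/((J_AC/a)+(J_CB/b)) = 886.3 N·m, T_B = 6704 N·m.

886 N·m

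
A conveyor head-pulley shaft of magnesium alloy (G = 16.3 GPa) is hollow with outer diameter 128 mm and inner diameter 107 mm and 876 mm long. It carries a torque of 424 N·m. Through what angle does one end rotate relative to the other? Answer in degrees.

0.0968°

J = π(d_o⁴ − d_i⁴)/32 = π(0.128⁴ − 0.107⁴)/32 = 1.348×10^-5 m⁴.
θ = T·L/(G·J) = 424.0 × 0.876 / (16.3×10⁹ × 1.348×10^-5) = 1.690×10^-3 rad.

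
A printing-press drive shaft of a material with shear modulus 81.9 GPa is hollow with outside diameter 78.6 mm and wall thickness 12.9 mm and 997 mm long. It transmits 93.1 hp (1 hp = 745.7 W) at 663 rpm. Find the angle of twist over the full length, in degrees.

ω = 2π·663/60 = 69.43 rad/s, so T = P/ω = 93.1×745.7 / 69.43 = 999.9 N·m.
J = π(d_o⁴ − d_i⁴)/32 = π(0.0786⁴ − 0.0528⁴)/32 = 2.984×10^-6 m⁴.
θ = T·L/(G·J) = 999.9 × 0.997 / (81.9×10⁹ × 2.984×10^-6) = 4.079×10^-3 rad.

0.234°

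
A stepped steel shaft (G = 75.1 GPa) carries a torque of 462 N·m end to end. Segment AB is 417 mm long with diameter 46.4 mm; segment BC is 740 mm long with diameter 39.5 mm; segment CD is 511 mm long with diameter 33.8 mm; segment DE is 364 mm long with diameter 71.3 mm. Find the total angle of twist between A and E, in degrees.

2.87°

J_AB = π(0.0464)⁴/32 = 4.55×10^-7 m⁴; J_BC = π(0.0395)⁴/32 = 2.39×10^-7 m⁴; J_CD = π(0.0338)⁴/32 = 1.28×10^-7 m⁴; J_DE = π(0.0713)⁴/32 = 2.54×10^-6 m⁴.
θ = (T/G)·Σ L_i/J_i = (462.0/75.1×10⁹)·(0.417/4.55×10^-7 + 0.740/2.39×10^-7 + 0.511/1.28×10^-7 + 0.364/2.54×10^-6) = 0.05010 rad.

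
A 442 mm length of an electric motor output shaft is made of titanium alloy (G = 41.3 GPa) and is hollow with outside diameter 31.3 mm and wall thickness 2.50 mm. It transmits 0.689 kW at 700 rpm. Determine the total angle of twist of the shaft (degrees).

ω = 2π·700/60 = 73.30 rad/s, so T = P/ω = 0.689×10³ / 73.30 = 9.399 N·m.
J = π(d_o⁴ − d_i⁴)/32 = π(0.0313⁴ − 0.0263⁴)/32 = 4.726×10^-8 m⁴.
θ = T·L/(G·J) = 9.399 × 0.442 / (41.3×10⁹ × 4.726×10^-8) = 2.129×10^-3 rad.

0.122°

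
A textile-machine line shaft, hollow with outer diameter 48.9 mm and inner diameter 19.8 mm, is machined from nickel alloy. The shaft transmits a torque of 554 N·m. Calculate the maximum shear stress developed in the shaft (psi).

3600 psi

J = π(d_o⁴ − d_i⁴)/32 = π(0.0489⁴ − 0.0198⁴)/32 = 5.463×10^-7 m⁴.
τ_max = T·r/J = 554.0 × 0.0244 / 5.463×10^-7 = 2.480×10^7 Pa.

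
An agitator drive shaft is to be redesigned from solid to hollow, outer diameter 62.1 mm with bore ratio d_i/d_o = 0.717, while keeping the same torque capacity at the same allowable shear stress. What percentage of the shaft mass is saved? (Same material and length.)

40.4 %

Equal τ_max and T ⇒ the solid shaft needs d_s³ = d_o³(1−k⁴), so d_s = 62.1·(1−0.717⁴)^(1/3) = 56.06 mm.
Area ratio A_h/A_s = d_o²(1−k²)/d_s² = (1−k²)/(1−k⁴)^(2/3) = 0.5962.
Mass saving = 1 − 0.5962 = 40.4 %.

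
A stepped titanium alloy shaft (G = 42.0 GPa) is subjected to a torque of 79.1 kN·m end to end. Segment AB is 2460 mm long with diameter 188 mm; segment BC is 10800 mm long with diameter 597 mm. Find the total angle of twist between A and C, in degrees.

2.26°

J_AB = π(0.188)⁴/32 = 1.23×10^-4 m⁴; J_BC = π(0.597)⁴/32 = 0.0125 m⁴.
θ = (T/G)·Σ L_i/J_i = (79100/42.0×10⁹)·(2.46/1.23×10^-4 + 10.8/0.0125) = 0.03941 rad.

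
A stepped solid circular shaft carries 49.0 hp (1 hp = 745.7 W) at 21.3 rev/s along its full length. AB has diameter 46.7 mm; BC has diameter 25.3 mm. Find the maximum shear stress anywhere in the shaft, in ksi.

ω = 2π·21.3 = 133.8 rad/s, so T = P/ω = 49.0×745.7 / 133.8 = 273.0 N·m.
Under the same torque, τ_max = 16T/(πd³) is largest where d is smallest — segment BC (d = 25.3 mm).
τ_max = 16·273.0/(π·(0.0253)³) = 8.586×10^7 Pa.

12.5 ksi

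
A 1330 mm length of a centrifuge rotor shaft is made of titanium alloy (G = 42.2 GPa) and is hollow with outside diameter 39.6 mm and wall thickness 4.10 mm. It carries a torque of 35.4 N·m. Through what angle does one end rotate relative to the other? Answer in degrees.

0.438°

J = π(d_o⁴ − d_i⁴)/32 = π(0.0396⁴ − 0.0314⁴)/32 = 1.460×10^-7 m⁴.
θ = T·L/(G·J) = 35.40 × 1.33 / (42.2×10⁹ × 1.460×10^-7) = 7.642×10^-3 rad.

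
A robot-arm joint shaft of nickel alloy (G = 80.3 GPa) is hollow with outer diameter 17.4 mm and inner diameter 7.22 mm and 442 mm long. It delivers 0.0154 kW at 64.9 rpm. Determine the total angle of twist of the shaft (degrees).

0.0818°

ω = 2π·64.9/60 = 6.796 rad/s, so T = P/ω = 0.0154×10³ / 6.796 = 2.266 N·m.
J = π(d_o⁴ − d_i⁴)/32 = π(0.0174⁴ − 0.00722⁴)/32 = 8.732×10^-9 m⁴.
θ = T·L/(G·J) = 2.266 × 0.442 / (80.3×10⁹ × 8.732×10^-9) = 1.428×10^-3 rad.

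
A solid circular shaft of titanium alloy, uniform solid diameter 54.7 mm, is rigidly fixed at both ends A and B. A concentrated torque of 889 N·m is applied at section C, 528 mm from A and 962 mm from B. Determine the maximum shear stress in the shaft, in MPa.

With uniform GJ and both ends fixed, compatibility θ_AC = θ_CB gives T_A·a = T_B·b, together with T_A + T_B = T₀.
T_A = T₀·b/(a+b) = 889.0·962/1490 = 574.0 N·m; T_B = 315.0 N·m.
τ in each portion: τ_AC = 1.79×10^7 Pa, τ_CB = 9.80×10^6 Pa; maximum is in AC.
τ_max = T_AC·r/J = 574.0·0.0274/8.79×10^-7 = 1.786×10^7 Pa.

17.9 MPa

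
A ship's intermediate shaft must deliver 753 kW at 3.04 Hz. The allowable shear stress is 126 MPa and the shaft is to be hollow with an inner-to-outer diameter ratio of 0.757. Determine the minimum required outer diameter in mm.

ω = 2π·3.04 = 19.10 rad/s, so T = P/ω = 753×10³ / 19.10 = 39420 N·m.
For a hollow shaft with d_i/d_o = 0.757: τ_max = 16T/(π d_o³ (1−k⁴)), so d_o = [16T/(π τ_allow (1−k⁴))]^(1/3) = [16·39420/(π·1.26×10^8·0.6716)]^(1/3) = 0.1334 m.

133 mm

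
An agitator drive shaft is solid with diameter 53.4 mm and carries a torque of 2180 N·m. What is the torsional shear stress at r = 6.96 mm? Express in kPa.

19000 kPa

J = πd⁴/32 = π(0.0534)⁴/32 = 7.983×10^-7 m⁴.
Shear stress varies linearly with radius: τ = T·r/J = 2180 × 0.00696 / 7.983×10^-7 = 1.901×10^7 Pa.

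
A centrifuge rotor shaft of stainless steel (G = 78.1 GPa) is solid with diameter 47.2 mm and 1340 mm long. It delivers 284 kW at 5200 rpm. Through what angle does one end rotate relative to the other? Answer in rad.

ω = 2π·5200/60 = 544.5 rad/s, so T = P/ω = 284×10³ / 544.5 = 521.5 N·m.
J = πd⁴/32 = π(0.0472)⁴/32 = 4.873×10^-7 m⁴.
θ = T·L/(G·J) = 521.5 × 1.34 / (78.1×10⁹ × 4.873×10^-7) = 0.01836 rad.

0.0184 rad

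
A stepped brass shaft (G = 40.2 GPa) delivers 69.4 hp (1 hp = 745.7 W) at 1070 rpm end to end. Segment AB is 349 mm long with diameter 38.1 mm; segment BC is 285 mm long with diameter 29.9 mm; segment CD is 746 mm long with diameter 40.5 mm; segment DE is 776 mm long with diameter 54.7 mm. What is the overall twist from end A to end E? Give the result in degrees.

5.94°

ω = 2π·1070/60 = 112.1 rad/s, so T = P/ω = 69.4×745.7 / 112.1 = 461.9 N·m.
J_AB = π(0.0381)⁴/32 = 2.07×10^-7 m⁴; J_BC = π(0.0299)⁴/32 = 7.85×10^-8 m⁴; J_CD = π(0.0405)⁴/32 = 2.64×10^-7 m⁴; J_DE = π(0.0547)⁴/32 = 8.79×10^-7 m⁴.
θ = (T/G)·Σ L_i/J_i = (461.9/40.2×10⁹)·(0.349/2.07×10^-7 + 0.285/7.85×10^-8 + 0.746/2.64×10^-7 + 0.776/8.79×10^-7) = 0.1037 rad.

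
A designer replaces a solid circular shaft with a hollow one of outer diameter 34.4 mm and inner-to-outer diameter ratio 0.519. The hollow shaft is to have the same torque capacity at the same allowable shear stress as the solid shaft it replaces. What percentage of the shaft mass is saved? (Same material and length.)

23.2 %

Equal τ_max and T ⇒ the solid shaft needs d_s³ = d_o³(1−k⁴), so d_s = 34.4·(1−0.519⁴)^(1/3) = 33.55 mm.
Area ratio A_h/A_s = d_o²(1−k²)/d_s² = (1−k²)/(1−k⁴)^(2/3) = 0.7683.
Mass saving = 1 − 0.7683 = 23.2 %.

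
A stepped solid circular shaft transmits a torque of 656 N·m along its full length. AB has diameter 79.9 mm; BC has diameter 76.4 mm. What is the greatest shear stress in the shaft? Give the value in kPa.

Under the same torque, τ_max = 16T/(πd³) is largest where d is smallest — segment BC (d = 76.4 mm).
τ_max = 16·656.0/(π·(0.0764)³) = 7.492×10^6 Pa.

7490 kPa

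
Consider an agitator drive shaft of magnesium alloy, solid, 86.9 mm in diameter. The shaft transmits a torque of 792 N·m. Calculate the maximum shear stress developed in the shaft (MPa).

J = πd⁴/32 = π(0.0869)⁴/32 = 5.599×10^-6 m⁴.
τ_max = T·r/J = 792.0 × 0.0435 / 5.599×10^-6 = 6.147×10^6 Pa.

6.15 MPa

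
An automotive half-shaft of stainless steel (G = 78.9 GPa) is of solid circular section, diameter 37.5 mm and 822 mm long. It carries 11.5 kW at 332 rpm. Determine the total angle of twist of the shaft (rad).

ω = 2π·332/60 = 34.77 rad/s, so T = P/ω = 11.5×10³ / 34.77 = 330.8 N·m.
J = πd⁴/32 = π(0.0375)⁴/32 = 1.941×10^-7 m⁴.
θ = T·L/(G·J) = 330.8 × 0.822 / (78.9×10⁹ × 1.941×10^-7) = 0.01775 rad.

0.0178 rad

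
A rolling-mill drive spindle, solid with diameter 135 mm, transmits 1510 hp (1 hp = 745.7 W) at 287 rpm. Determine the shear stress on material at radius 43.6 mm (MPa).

ω = 2π·287/60 = 30.05 rad/s, so T = P/ω = 1510×745.7 / 30.05 = 37470 N·m.
J = πd⁴/32 = π(0.135)⁴/32 = 3.261×10^-5 m⁴.
Shear stress varies linearly with radius: τ = T·r/J = 37470 × 0.0436 / 3.261×10^-5 = 5.009×10^7 Pa.

50.1 MPa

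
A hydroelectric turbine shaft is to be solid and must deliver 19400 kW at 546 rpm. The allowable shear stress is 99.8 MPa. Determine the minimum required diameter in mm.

ω = 2π·546/60 = 57.18 rad/s, so T = P/ω = 19400×10³ / 57.18 = 339300 N·m.
For a solid shaft τ_max = 16T/(πd³), so d = (16T/(π τ_allow))^(1/3) = (16·339300/(π·9.98×10^7))^(1/3) = 0.2587 m.

259 mm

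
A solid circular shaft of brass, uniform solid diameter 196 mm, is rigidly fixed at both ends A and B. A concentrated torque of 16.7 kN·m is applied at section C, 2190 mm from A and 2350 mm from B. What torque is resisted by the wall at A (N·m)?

With uniform GJ and both ends fixed, compatibility θ_AC = θ_CB gives T_A·a = T_B·b, together with T_A + T_B = T₀.
T_A = T₀·b/(a+b) = 16700·2350/4540 = 8644 N·m; T_B = 8056 N·m.

8640 N·m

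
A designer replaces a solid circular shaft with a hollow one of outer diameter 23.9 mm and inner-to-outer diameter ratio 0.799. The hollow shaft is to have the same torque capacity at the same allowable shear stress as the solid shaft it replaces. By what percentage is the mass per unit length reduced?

48.7 %

Equal τ_max and T ⇒ the solid shaft needs d_s³ = d_o³(1−k⁴), so d_s = 23.9·(1−0.799⁴)^(1/3) = 20.07 mm.
Area ratio A_h/A_s = d_o²(1−k²)/d_s² = (1−k²)/(1−k⁴)^(2/3) = 0.5126.
Mass saving = 1 − 0.5126 = 48.7 %.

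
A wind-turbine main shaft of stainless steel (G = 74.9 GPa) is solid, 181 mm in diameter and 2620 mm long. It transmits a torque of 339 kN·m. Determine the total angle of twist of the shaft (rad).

J = πd⁴/32 = π(0.181)⁴/32 = 1.054×10^-4 m⁴.
θ = T·L/(G·J) = 339000 × 2.62 / (74.9×10⁹ × 1.054×10^-4) = 0.1125 rad.

0.113 rad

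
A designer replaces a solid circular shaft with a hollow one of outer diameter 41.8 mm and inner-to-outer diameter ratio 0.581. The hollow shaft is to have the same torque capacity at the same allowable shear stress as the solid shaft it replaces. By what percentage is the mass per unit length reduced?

28.2 %

Equal τ_max and T ⇒ the solid shaft needs d_s³ = d_o³(1−k⁴), so d_s = 41.8·(1−0.581⁴)^(1/3) = 40.15 mm.
Area ratio A_h/A_s = d_o²(1−k²)/d_s² = (1−k²)/(1−k⁴)^(2/3) = 0.7181.
Mass saving = 1 − 0.7181 = 28.2 %.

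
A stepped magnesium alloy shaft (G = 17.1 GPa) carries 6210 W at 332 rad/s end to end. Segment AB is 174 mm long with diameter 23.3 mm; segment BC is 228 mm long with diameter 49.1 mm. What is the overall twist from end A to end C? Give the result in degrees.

ω = 332 rad/s, so T = P/ω = 6210 / 332.0 = 18.70 N·m.
J_AB = π(0.0233)⁴/32 = 2.89×10^-8 m⁴; J_BC = π(0.0491)⁴/32 = 5.71×10^-7 m⁴.
θ = (T/G)·Σ L_i/J_i = (18.70/17.1×10⁹)·(0.174/2.89×10^-8 + 0.228/5.71×10^-7) = 7.015×10^-3 rad.

0.402°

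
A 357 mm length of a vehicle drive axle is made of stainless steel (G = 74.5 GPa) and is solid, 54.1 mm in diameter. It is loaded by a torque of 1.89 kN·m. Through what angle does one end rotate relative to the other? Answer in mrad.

10.8 mrad

J = πd⁴/32 = π(0.0541)⁴/32 = 8.410×10^-7 m⁴.
θ = T·L/(G·J) = 1890 × 0.357 / (74.5×10⁹ × 8.410×10^-7) = 0.01077 rad.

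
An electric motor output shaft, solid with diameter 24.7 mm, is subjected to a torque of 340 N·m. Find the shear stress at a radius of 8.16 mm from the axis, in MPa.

J = πd⁴/32 = π(0.0247)⁴/32 = 3.654×10^-8 m⁴.
Shear stress varies linearly with radius: τ = T·r/J = 340.0 × 0.00816 / 3.654×10^-8 = 7.592×10^7 Pa.

75.9 MPa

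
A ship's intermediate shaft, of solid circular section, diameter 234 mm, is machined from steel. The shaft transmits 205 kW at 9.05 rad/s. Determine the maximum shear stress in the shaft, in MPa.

ω = 9.05 rad/s, so T = P/ω = 205×10³ / 9.050 = 22650 N·m.
J = πd⁴/32 = π(0.234)⁴/32 = 2.943×10^-4 m⁴.
τ_max = T·r/J = 22650 × 0.117 / 2.943×10^-4 = 9.004×10^6 Pa.

9.00 MPa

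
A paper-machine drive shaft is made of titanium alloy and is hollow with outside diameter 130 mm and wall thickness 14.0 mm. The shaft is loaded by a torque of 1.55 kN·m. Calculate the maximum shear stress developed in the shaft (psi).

J = π(d_o⁴ − d_i⁴)/32 = π(0.130⁴ − 0.102⁴)/32 = 1.741×10^-5 m⁴.
τ_max = T·r/J = 1550 × 0.0650 / 1.741×10^-5 = 5.786×10^6 Pa.

839 psi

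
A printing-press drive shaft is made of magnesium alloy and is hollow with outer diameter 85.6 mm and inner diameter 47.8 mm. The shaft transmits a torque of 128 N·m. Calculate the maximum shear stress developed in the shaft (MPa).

1.15 MPa

J = π(d_o⁴ − d_i⁴)/32 = π(0.0856⁴ − 0.0478⁴)/32 = 4.759×10^-6 m⁴.
τ_max = T·r/J = 128.0 × 0.0428 / 4.759×10^-6 = 1.151×10^6 Pa.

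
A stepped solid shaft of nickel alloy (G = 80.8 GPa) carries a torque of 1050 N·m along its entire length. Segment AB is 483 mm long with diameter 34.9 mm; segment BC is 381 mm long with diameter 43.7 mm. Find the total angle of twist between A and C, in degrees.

3.26°

J_AB = π(0.0349)⁴/32 = 1.46×10^-7 m⁴; J_BC = π(0.0437)⁴/32 = 3.58×10^-7 m⁴.
θ = (T/G)·Σ L_i/J_i = (1050/80.8×10⁹)·(0.483/1.46×10^-7 + 0.381/3.58×10^-7) = 0.05692 rad.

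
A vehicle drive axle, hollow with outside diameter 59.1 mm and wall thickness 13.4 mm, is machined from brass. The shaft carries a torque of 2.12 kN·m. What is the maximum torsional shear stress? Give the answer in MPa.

J = π(d_o⁴ − d_i⁴)/32 = π(0.0591⁴ − 0.0323⁴)/32 = 1.091×10^-6 m⁴.
τ_max = T·r/J = 2120 × 0.0295 / 1.091×10^-6 = 5.743×10^7 Pa.

57.4 MPa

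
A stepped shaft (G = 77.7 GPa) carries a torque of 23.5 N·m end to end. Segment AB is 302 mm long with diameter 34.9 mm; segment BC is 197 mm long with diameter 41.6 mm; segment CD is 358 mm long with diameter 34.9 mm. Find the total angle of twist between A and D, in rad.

J_AB = π(0.0349)⁴/32 = 1.46×10^-7 m⁴; J_BC = π(0.0416)⁴/32 = 2.94×10^-7 m⁴; J_CD = π(0.0349)⁴/32 = 1.46×10^-7 m⁴.
θ = (T/G)·Σ L_i/J_i = (23.50/77.7×10⁹)·(0.302/1.46×10^-7 + 0.197/2.94×10^-7 + 0.358/1.46×10^-7) = 1.573×10^-3 rad.

0.00157 rad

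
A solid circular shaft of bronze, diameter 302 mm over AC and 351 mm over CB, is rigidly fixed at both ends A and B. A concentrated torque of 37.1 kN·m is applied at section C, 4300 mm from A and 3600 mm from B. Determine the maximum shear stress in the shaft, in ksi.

0.434 ksi

Compatibility: T_A·a/J_AC = T_B·b/J_CB with T_A + T_B = T₀.
J_AC = 8.17×10^-4 m⁴, J_CB = 1.49×10^-3 m⁴, so T_A = T₀·(J_AC/a)/((J_AC/a)+(J_CB/b)) = 11670 N·m, T_B = 25430 N·m.
τ in each portion: τ_AC = 2.16×10^6 Pa, τ_CB = 3.00×10^6 Pa; maximum is in CB.
τ_max = T_CB·r/J = 25430·0.175/1.49×10^-3 = 2.995×10^6 Pa.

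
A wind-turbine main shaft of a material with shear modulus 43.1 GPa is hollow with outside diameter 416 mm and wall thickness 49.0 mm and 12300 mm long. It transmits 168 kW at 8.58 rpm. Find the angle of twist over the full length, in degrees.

ω = 2π·8.58/60 = 0.8985 rad/s, so T = P/ω = 168×10³ / 0.8985 = 187000 N·m.
J = π(d_o⁴ − d_i⁴)/32 = π(0.416⁴ − 0.318⁴)/32 = 1.936×10^-3 m⁴.
θ = T·L/(G·J) = 187000 × 12.3 / (43.1×10⁹ × 1.936×10^-3) = 0.02756 rad.

1.58°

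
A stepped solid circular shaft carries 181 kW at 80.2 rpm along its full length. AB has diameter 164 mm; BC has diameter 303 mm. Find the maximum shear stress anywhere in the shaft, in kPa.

ω = 2π·80.2/60 = 8.399 rad/s, so T = P/ω = 181×10³ / 8.399 = 21550 N·m.
Under the same torque, τ_max = 16T/(πd³) is largest where d is smallest — segment AB (d = 164 mm).
τ_max = 16·21550/(π·(0.164)³) = 2.488×10^7 Pa.

24900 kPa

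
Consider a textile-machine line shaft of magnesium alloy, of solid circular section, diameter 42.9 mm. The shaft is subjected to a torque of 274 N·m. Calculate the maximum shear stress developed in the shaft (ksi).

2.56 ksi

J = πd⁴/32 = π(0.0429)⁴/32 = 3.325×10^-7 m⁴.
τ_max = T·r/J = 274.0 × 0.0215 / 3.325×10^-7 = 1.767×10^7 Pa.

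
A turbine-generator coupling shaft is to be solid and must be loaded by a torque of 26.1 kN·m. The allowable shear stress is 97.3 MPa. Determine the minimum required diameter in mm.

111 mm

For a solid shaft τ_max = 16T/(πd³), so d = (16T/(π τ_allow))^(1/3) = (16·26100/(π·9.73×10^7))^(1/3) = 0.1110 m.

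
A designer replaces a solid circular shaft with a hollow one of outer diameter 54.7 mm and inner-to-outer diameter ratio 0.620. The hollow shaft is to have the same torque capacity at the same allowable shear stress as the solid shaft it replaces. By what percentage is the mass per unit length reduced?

Equal τ_max and T ⇒ the solid shaft needs d_s³ = d_o³(1−k⁴), so d_s = 54.7·(1−0.620⁴)^(1/3) = 51.86 mm.
Area ratio A_h/A_s = d_o²(1−k²)/d_s² = (1−k²)/(1−k⁴)^(2/3) = 0.6848.
Mass saving = 1 − 0.6848 = 31.5 %.

31.5 %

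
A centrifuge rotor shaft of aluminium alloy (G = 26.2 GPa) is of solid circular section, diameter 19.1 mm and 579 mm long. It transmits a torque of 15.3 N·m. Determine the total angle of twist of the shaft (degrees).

1.48°

J = πd⁴/32 = π(0.0191)⁴/32 = 1.307×10^-8 m⁴.
θ = T·L/(G·J) = 15.30 × 0.579 / (26.2×10⁹ × 1.307×10^-8) = 0.02588 rad.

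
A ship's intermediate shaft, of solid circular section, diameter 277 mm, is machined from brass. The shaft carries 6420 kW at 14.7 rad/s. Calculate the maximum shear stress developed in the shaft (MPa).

ω = 14.7 rad/s, so T = P/ω = 6420×10³ / 14.70 = 436700 N·m.
J = πd⁴/32 = π(0.277)⁴/32 = 5.780×10^-4 m⁴.
τ_max = T·r/J = 436700 × 0.139 / 5.780×10^-4 = 1.047×10^8 Pa.

105 MPa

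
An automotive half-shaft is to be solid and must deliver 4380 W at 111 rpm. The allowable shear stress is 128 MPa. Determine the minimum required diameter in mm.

ω = 2π·111/60 = 11.62 rad/s, so T = P/ω = 4380 / 11.62 = 376.8 N·m.
For a solid shaft τ_max = 16T/(πd³), so d = (16T/(π τ_allow))^(1/3) = (16·376.8/(π·1.28×10^8))^(1/3) = 0.02466 m.

24.7 mm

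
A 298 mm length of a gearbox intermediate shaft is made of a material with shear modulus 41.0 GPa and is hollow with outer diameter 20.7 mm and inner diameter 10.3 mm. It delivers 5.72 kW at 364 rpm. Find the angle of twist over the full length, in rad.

ω = 2π·364/60 = 38.12 rad/s, so T = P/ω = 5.72×10³ / 38.12 = 150.1 N·m.
J = π(d_o⁴ − d_i⁴)/32 = π(0.0207⁴ − 0.0103⁴)/32 = 1.692×10^-8 m⁴.
θ = T·L/(G·J) = 150.1 × 0.298 / (41.0×10⁹ × 1.692×10^-8) = 0.06446 rad.

0.0645 rad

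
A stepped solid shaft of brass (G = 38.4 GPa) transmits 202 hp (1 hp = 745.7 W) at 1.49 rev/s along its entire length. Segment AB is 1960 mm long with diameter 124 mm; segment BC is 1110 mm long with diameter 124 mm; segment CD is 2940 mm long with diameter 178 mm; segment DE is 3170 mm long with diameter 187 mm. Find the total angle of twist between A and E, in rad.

ω = 2π·1.49 = 9.362 rad/s, so T = P/ω = 202×745.7 / 9.362 = 16090 N·m.
J_AB = π(0.124)⁴/32 = 2.32×10^-5 m⁴; J_BC = π(0.124)⁴/32 = 2.32×10^-5 m⁴; J_CD = π(0.178)⁴/32 = 9.86×10^-5 m⁴; J_DE = π(0.187)⁴/32 = 1.20×10^-4 m⁴.
θ = (T/G)·Σ L_i/J_i = (16090/38.4×10⁹)·(1.96/2.32×10^-5 + 1.11/2.32×10^-5 + 2.94/9.86×10^-5 + 3.17/1.20×10^-4) = 0.07898 rad.

0.0790 rad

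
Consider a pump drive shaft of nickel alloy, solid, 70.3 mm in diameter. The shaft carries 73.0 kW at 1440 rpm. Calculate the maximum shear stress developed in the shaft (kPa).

ω = 2π·1440/60 = 150.8 rad/s, so T = P/ω = 73.0×10³ / 150.8 = 484.1 N·m.
J = πd⁴/32 = π(0.0703)⁴/32 = 2.398×10^-6 m⁴.
τ_max = T·r/J = 484.1 × 0.0352 / 2.398×10^-6 = 7.096×10^6 Pa.

7100 kPa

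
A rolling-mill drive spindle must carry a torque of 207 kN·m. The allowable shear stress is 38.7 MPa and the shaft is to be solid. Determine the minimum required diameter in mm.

301 mm

For a solid shaft τ_max = 16T/(πd³), so d = (16T/(π τ_allow))^(1/3) = (16·207000/(π·3.87×10^7))^(1/3) = 0.3009 m.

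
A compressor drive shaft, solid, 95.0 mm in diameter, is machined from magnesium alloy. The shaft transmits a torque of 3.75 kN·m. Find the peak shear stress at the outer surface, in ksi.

J = πd⁴/32 = π(0.0950)⁴/32 = 7.996×10^-6 m⁴.
τ_max = T·r/J = 3750 × 0.0475 / 7.996×10^-6 = 2.228×10^7 Pa.

3.23 ksi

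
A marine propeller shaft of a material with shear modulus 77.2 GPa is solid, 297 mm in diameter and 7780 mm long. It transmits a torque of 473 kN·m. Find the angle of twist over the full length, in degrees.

J = πd⁴/32 = π(0.297)⁴/32 = 7.639×10^-4 m⁴.
θ = T·L/(G·J) = 473000 × 7.78 / (77.2×10⁹ × 7.639×10^-4) = 0.06240 rad.

3.58°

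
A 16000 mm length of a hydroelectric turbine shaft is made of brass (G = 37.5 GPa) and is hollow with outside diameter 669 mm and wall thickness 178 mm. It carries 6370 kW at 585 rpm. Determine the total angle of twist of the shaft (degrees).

0.136°

ω = 2π·585/60 = 61.26 rad/s, so T = P/ω = 6370×10³ / 61.26 = 104000 N·m.
J = π(d_o⁴ − d_i⁴)/32 = π(0.669⁴ − 0.313⁴)/32 = 0.01872 m⁴.
θ = T·L/(G·J) = 104000 × 16.0 / (37.5×10⁹ × 0.01872) = 2.370×10^-3 rad.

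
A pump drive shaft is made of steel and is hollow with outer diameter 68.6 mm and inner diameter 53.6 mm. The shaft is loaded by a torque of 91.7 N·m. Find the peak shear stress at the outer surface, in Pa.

2.31e6 Pa

J = π(d_o⁴ − d_i⁴)/32 = π(0.0686⁴ − 0.0536⁴)/32 = 1.364×10^-6 m⁴.
τ_max = T·r/J = 91.70 × 0.0343 / 1.364×10^-6 = 2.306×10^6 Pa.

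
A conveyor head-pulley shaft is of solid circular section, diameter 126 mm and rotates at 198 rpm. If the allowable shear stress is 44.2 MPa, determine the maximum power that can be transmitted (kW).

360 kW

J = πd⁴/32 = π(0.126)⁴/32 = 2.474×10^-5 m⁴.
T_max = τ_allow·J/r = 4.42×10^7 × 2.474×10^-5 / 0.0630 = 17360 N·m.
ω = 2π·198/60 = 20.73 rad/s, so P_max = T_max·ω = 3.600×10^5 W.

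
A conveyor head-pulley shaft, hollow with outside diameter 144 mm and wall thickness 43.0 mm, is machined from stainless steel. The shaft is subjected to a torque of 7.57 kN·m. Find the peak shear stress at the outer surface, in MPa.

13.3 MPa

J = π(d_o⁴ − d_i⁴)/32 = π(0.144⁴ − 0.0580⁴)/32 = 4.110×10^-5 m⁴.
τ_max = T·r/J = 7570 × 0.0720 / 4.110×10^-5 = 1.326×10^7 Pa.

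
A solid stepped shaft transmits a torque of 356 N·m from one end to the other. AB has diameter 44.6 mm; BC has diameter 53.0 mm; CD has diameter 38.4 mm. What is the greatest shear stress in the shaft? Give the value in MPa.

32.0 MPa

Under the same torque, τ_max = 16T/(πd³) is largest where d is smallest — segment CD (d = 38.4 mm).
τ_max = 16·356.0/(π·(0.0384)³) = 3.202×10^7 Pa.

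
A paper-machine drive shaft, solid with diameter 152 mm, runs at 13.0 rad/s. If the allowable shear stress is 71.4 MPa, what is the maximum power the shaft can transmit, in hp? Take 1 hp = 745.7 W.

J = πd⁴/32 = π(0.152)⁴/32 = 5.241×10^-5 m⁴.
T_max = τ_allow·J/r = 7.14×10^7 × 5.241×10^-5 / 0.0760 = 49230 N·m.
ω = 13.0 rad/s, so P_max = T_max·ω = 6.400×10^5 W.

858 hp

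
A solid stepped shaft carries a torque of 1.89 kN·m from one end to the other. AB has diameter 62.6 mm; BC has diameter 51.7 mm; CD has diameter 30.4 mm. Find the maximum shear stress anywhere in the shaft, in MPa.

Under the same torque, τ_max = 16T/(πd³) is largest where d is smallest — segment CD (d = 30.4 mm).
τ_max = 16·1890/(π·(0.0304)³) = 3.426×10^8 Pa.

343 MPa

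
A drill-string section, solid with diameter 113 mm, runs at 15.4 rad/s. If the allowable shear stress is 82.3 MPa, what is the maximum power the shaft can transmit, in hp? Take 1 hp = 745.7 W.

J = πd⁴/32 = π(0.113)⁴/32 = 1.601×10^-5 m⁴.
T_max = τ_allow·J/r = 8.23×10^7 × 1.601×10^-5 / 0.0565 = 23320 N·m.
ω = 15.4 rad/s, so P_max = T_max·ω = 3.591×10^5 W.

482 hp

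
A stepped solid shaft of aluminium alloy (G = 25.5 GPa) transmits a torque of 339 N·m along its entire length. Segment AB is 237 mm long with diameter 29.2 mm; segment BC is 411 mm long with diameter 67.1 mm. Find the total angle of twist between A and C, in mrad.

46.9 mrad

J_AB = π(0.0292)⁴/32 = 7.14×10^-8 m⁴; J_BC = π(0.0671)⁴/32 = 1.99×10^-6 m⁴.
θ = (T/G)·Σ L_i/J_i = (339.0/25.5×10⁹)·(0.237/7.14×10^-8 + 0.411/1.99×10^-6) = 0.04689 rad.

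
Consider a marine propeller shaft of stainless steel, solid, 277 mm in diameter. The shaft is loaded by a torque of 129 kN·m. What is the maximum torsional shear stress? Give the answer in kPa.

J = πd⁴/32 = π(0.277)⁴/32 = 5.780×10^-4 m⁴.
τ_max = T·r/J = 129000 × 0.139 / 5.780×10^-4 = 3.091×10^7 Pa.

30900 kPa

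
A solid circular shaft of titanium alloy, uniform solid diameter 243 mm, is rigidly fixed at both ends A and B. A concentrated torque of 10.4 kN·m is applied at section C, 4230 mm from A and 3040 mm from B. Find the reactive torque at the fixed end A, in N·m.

4350 N·m

With uniform GJ and both ends fixed, compatibility θ_AC = θ_CB gives T_A·a = T_B·b, together with T_A + T_B = T₀.
T_A = T₀·b/(a+b) = 10400·3040/7270 = 4349 N·m; T_B = 6051 N·m.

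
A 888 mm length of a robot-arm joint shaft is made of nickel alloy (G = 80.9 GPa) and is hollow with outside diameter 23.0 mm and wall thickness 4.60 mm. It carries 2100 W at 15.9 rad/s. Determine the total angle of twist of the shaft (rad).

0.0606 rad

ω = 15.9 rad/s, so T = P/ω = 2100 / 15.90 = 132.1 N·m.
J = π(d_o⁴ − d_i⁴)/32 = π(0.0230⁴ − 0.0138⁴)/32 = 2.391×10^-8 m⁴.
θ = T·L/(G·J) = 132.1 × 0.888 / (80.9×10⁹ × 2.391×10^-8) = 0.06063 rad.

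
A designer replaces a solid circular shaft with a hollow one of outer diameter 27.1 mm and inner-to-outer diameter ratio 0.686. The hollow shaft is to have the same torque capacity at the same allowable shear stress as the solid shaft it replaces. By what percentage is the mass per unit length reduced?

Equal τ_max and T ⇒ the solid shaft needs d_s³ = d_o³(1−k⁴), so d_s = 27.1·(1−0.686⁴)^(1/3) = 24.93 mm.
Area ratio A_h/A_s = d_o²(1−k²)/d_s² = (1−k²)/(1−k⁴)^(2/3) = 0.6256.
Mass saving = 1 − 0.6256 = 37.4 %.

37.4 %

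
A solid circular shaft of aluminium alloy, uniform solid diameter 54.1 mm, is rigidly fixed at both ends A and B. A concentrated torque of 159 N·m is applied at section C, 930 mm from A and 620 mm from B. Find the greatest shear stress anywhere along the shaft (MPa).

3.07 MPa

With uniform GJ and both ends fixed, compatibility θ_AC = θ_CB gives T_A·a = T_B·b, together with T_A + T_B = T₀.
T_A = T₀·b/(a+b) = 159.0·620/1550 = 63.60 N·m; T_B = 95.40 N·m.
τ in each portion: τ_AC = 2.05×10^6 Pa, τ_CB = 3.07×10^6 Pa; maximum is in CB.
τ_max = T_CB·r/J = 95.40·0.0271/8.41×10^-7 = 3.069×10^6 Pa.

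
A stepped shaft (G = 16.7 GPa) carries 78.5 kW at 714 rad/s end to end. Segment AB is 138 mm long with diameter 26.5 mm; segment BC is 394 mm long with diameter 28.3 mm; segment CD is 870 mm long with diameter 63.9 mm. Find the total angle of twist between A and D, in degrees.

3.64°

ω = 714 rad/s, so T = P/ω = 78.5×10³ / 714.0 = 109.9 N·m.
J_AB = π(0.0265)⁴/32 = 4.84×10^-8 m⁴; J_BC = π(0.0283)⁴/32 = 6.30×10^-8 m⁴; J_CD = π(0.0639)⁴/32 = 1.64×10^-6 m⁴.
θ = (T/G)·Σ L_i/J_i = (109.9/16.7×10⁹)·(0.138/4.84×10^-8 + 0.394/6.30×10^-8 + 0.870/1.64×10^-6) = 0.06346 rad.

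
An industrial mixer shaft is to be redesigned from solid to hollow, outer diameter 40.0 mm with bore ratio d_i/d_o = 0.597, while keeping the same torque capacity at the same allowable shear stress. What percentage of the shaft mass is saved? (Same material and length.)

Equal τ_max and T ⇒ the solid shaft needs d_s³ = d_o³(1−k⁴), so d_s = 40.0·(1−0.597⁴)^(1/3) = 38.23 mm.
Area ratio A_h/A_s = d_o²(1−k²)/d_s² = (1−k²)/(1−k⁴)^(2/3) = 0.7046.
Mass saving = 1 − 0.7046 = 29.5 %.

29.5 %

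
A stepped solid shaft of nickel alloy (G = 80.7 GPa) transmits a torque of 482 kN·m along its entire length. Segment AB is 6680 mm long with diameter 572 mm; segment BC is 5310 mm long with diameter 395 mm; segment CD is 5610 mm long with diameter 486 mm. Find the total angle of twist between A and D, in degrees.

J_AB = π(0.572)⁴/32 = 0.0105 m⁴; J_BC = π(0.395)⁴/32 = 2.39×10^-3 m⁴; J_CD = π(0.486)⁴/32 = 5.48×10^-3 m⁴.
θ = (T/G)·Σ L_i/J_i = (482000/80.7×10⁹)·(6.68/0.0105 + 5.31/2.39×10^-3 + 5.61/5.48×10^-3) = 0.02318 rad.

1.33°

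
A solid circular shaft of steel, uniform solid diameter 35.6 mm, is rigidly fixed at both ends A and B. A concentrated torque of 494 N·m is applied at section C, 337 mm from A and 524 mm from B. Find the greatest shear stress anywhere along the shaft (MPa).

33.9 MPa

With uniform GJ and both ends fixed, compatibility θ_AC = θ_CB gives T_A·a = T_B·b, together with T_A + T_B = T₀.
T_A = T₀·b/(a+b) = 494.0·524/861.0 = 300.6 N·m; T_B = 193.4 N·m.
τ in each portion: τ_AC = 3.39×10^7 Pa, τ_CB = 2.18×10^7 Pa; maximum is in AC.
τ_max = T_AC·r/J = 300.6·0.0178/1.58×10^-7 = 3.394×10^7 Pa.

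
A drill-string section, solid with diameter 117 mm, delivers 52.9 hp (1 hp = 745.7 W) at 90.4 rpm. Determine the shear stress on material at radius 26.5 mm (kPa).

ω = 2π·90.4/60 = 9.467 rad/s, so T = P/ω = 52.9×745.7 / 9.467 = 4167 N·m.
J = πd⁴/32 = π(0.117)⁴/32 = 1.840×10^-5 m⁴.
Shear stress varies linearly with radius: τ = T·r/J = 4167 × 0.0265 / 1.840×10^-5 = 6.002×10^6 Pa.

6000 kPa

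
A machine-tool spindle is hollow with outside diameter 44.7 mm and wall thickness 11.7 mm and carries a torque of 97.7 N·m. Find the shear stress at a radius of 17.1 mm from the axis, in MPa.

J = π(d_o⁴ − d_i⁴)/32 = π(0.0447⁴ − 0.0213⁴)/32 = 3.717×10^-7 m⁴.
Shear stress varies linearly with radius: τ = T·r/J = 97.70 × 0.0171 / 3.717×10^-7 = 4.494×10^6 Pa.

4.49 MPa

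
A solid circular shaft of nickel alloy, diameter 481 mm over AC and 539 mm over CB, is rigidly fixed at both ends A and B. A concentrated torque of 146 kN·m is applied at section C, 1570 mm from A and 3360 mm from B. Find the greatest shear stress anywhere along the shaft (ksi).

0.558 ksi

Compatibility: T_A·a/J_AC = T_B·b/J_CB with T_A + T_B = T₀.
J_AC = 5.26×10^-3 m⁴, J_CB = 8.29×10^-3 m⁴, so T_A = T₀·(J_AC/a)/((J_AC/a)+(J_CB/b)) = 84060 N·m, T_B = 61940 N·m.
τ in each portion: τ_AC = 3.85×10^6 Pa, τ_CB = 2.01×10^6 Pa; maximum is in AC.
τ_max = T_AC·r/J = 84060·0.240/5.26×10^-3 = 3.847×10^6 Pa.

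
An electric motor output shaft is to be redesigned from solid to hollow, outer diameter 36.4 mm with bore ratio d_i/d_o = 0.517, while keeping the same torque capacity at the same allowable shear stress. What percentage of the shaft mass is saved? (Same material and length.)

Equal τ_max and T ⇒ the solid shaft needs d_s³ = d_o³(1−k⁴), so d_s = 36.4·(1−0.517⁴)^(1/3) = 35.51 mm.
Area ratio A_h/A_s = d_o²(1−k²)/d_s² = (1−k²)/(1−k⁴)^(2/3) = 0.7698.
Mass saving = 1 − 0.7698 = 23.0 %.

23.0 %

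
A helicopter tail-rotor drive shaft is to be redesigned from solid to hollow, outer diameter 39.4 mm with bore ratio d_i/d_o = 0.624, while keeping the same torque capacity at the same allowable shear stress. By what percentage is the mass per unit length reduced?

Equal τ_max and T ⇒ the solid shaft needs d_s³ = d_o³(1−k⁴), so d_s = 39.4·(1−0.624⁴)^(1/3) = 37.30 mm.
Area ratio A_h/A_s = d_o²(1−k²)/d_s² = (1−k²)/(1−k⁴)^(2/3) = 0.6814.
Mass saving = 1 − 0.6814 = 31.9 %.

31.9 %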